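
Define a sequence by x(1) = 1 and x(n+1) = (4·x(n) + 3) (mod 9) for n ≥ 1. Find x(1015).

We have x(1) = 1, x(2) = 7, x(3) = 4, x(4) = 1.
Since x(4) = x(1) = 1, the sequence is periodic with period 3.
So x(1015) = x(1 + ((1015-1) mod 3)) = x(1) = 1.

1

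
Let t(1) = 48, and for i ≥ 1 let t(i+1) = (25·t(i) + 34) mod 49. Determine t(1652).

44

t(1) = 48, t(2) = 9, t(3) = 14, t(4) = 41, t(5) = 30, t(6) = 0, t(7) = 34, t(8) = 2, t(9) = 35, t(10) = 27, t(11) = 23, t(12) = 21, t(13) = 20, t(14) = 44, t(15) = 7, t(16) = 13, t(17) = 16, t(18) = 42, t(19) = 6, t(20) = 37, t(21) = 28, t(22) = 48.
The sequence repeats with period 21.
(1652 - 1) mod 21 = 13, so t(1652) = t(14) = 44.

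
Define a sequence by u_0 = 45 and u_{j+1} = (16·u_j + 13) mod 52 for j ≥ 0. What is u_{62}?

We have u_0 = 45; u_1 = 5; u_2 = 41; u_3 = 45.
The sequence repeats with period 3.
(62 - 0) mod 3 = 2, so u_{62} = u_2 = 41.

41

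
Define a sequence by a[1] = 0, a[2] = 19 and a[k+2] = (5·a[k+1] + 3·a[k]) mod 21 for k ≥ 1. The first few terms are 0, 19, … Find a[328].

a[1] = 0, a[2] = 19, a[3] = 11, a[4] = 7, a[5] = 5, a[6] = 4, a[7] = 14, a[8] = 19, a[9] = 11.
Since (a[8], a[9]) = (a[2], a[3]) = (19, 11) (two consecutive terms determine the rest), the sequence is eventually periodic: after a pre-period of length 1 it cycles with period 6.
For k ≥ 2, a[k] depends only on (k - 2) mod 6. (328 - 2) mod 6 = 2, so a[328] = a[4] = 7.

7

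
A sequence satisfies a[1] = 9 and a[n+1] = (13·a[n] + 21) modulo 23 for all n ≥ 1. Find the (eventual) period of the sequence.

Listing terms: a[1] = 9, a[2] = 0, a[3] = 21, a[4] = 18, a[5] = 2, a[6] = 1, a[7] = 11, a[8] = 3, a[9] = 14, a[10] = 19, a[11] = 15, a[12] = 9.
Since a[12] = a[1] = 9, the sequence is periodic with period 11.

11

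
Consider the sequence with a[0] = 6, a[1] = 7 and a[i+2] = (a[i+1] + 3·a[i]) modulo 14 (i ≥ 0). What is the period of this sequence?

24

Computing terms: a[0] = 6,  a[1] = 7,  a[2] = 11,  a[3] = 4,  a[4] = 9,  a[5] = 7,  a[6] = 6,  a[7] = 13,  a[8] = 3,  a[9] = 0,  a[10] = 9,  a[11] = 9,  a[12] = 8,  a[13] = 7,  a[14] = 3,  a[15] = 10,  a[16] = 5,  a[17] = 7,  a[18] = 8,  a[19] = 1,  a[20] = 11,  a[21] = 0,  a[22] = 5,  a[23] = 5,  a[24] = 6,  a[25] = 7.
Since (a[24], a[25]) = (a[0], a[1]) = (6, 7) (two consecutive terms determine the rest), the sequence is periodic with period 24.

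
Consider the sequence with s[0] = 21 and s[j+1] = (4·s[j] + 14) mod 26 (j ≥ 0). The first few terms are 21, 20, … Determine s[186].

Computing terms: s[0] = 21,  s[1] = 20,  s[2] = 16,  s[3] = 0,  s[4] = 14,  s[5] = 18,  s[6] = 8,  s[7] = 20.
Since s[7] = s[1] = 20, the sequence is eventually periodic: after a pre-period of length 1 it cycles with period 6.
For j ≥ 1, s[j] depends only on (j - 1) mod 6. (186 - 1) mod 6 = 5, so s[186] = s[6] = 8.

8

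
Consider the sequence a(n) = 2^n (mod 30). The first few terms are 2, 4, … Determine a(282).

4

Listing terms: a(1) = 2, a(2) = 4, a(3) = 8, a(4) = 16, a(5) = 2.
Since a(5) = a(1) = 2, the sequence is periodic with period 4.
(282 - 1) mod 4 = 1, so a(282) = a(2) = 4.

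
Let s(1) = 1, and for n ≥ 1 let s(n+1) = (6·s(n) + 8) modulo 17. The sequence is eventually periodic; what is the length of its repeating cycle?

Listing terms: s(1) = 1; s(2) = 14; s(3) = 7; s(4) = 16; s(5) = 2; s(6) = 3; s(7) = 9; s(8) = 11; s(9) = 6; s(10) = 10; s(11) = 0; s(12) = 8; s(13) = 5; s(14) = 4; s(15) = 15; s(16) = 13; s(17) = 1.
The sequence repeats with period 16.

16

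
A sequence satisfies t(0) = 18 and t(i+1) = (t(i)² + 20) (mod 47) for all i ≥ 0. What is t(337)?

We have t(0) = 18, t(1) = 15, t(2) = 10, t(3) = 26, t(4) = 38, t(5) = 7, t(6) = 22, t(7) = 34, t(8) = 1, t(9) = 21, t(10) = 38.
Since t(10) = t(4) = 38, the sequence is eventually periodic: after a pre-period of length 4 it cycles with period 6.
For i ≥ 4, t(i) depends only on (i - 4) mod 6. (337 - 4) mod 6 = 3, so t(337) = t(7) = 34.

34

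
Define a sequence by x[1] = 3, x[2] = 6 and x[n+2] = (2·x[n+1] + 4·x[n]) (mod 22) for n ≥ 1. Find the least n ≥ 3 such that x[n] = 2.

Computing terms: x[1] = 3; x[2] = 6; x[3] = 2; x[4] = 6; x[5] = 20; x[6] = 20; x[7] = 10; x[8] = 12; x[9] = 20; x[10] = 0; x[11] = 14; x[12] = 6; x[13] = 2.
Since (x[12], x[13]) = (x[2], x[3]) = (6, 2) (two consecutive terms determine the rest), the sequence is eventually periodic: after a pre-period of length 1 it cycles with period 10.
The value 2 first appears (with n ≥ 3) at x[3].

3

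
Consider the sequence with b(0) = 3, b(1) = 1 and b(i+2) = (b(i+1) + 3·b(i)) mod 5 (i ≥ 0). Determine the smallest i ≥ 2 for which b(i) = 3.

3

Computing terms: b(0) = 3, b(1) = 1, b(2) = 0, b(3) = 3, b(4) = 3, b(5) = 2, b(6) = 1, b(7) = 2, b(8) = 0, b(9) = 1, b(10) = 1, b(11) = 4, b(12) = 2, b(13) = 4, b(14) = 0, b(15) = 2, b(16) = 2, b(17) = 3, b(18) = 4, b(19) = 3, b(20) = 0, b(21) = 4, b(22) = 4, b(23) = 1, b(24) = 3, b(25) = 1.
Since (b(24), b(25)) = (b(0), b(1)) = (3, 1) (two consecutive terms determine the rest), the sequence is periodic with period 24.
The value 3 first appears (with i ≥ 2) at b(3).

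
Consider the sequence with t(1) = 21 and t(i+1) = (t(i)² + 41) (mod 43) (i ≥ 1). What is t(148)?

We have t(1) = 21; t(2) = 9; t(3) = 36; t(4) = 4; t(5) = 14; t(6) = 22; t(7) = 9.
Since t(7) = t(2) = 9, the sequence is eventually periodic: after a pre-period of length 1 it cycles with period 5.
For i ≥ 2, t(i) depends only on (i - 2) mod 5. (148 - 2) mod 5 = 1, so t(148) = t(3) = 36.

36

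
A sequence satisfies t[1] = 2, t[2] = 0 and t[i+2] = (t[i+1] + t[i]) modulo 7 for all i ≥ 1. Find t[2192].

5

Computing terms: t[1] = 2,  t[2] = 0,  t[3] = 2,  t[4] = 2,  t[5] = 4,  t[6] = 6,  t[7] = 3,  t[8] = 2,  t[9] = 5,  t[10] = 0,  t[11] = 5,  t[12] = 5,  t[13] = 3,  t[14] = 1,  t[15] = 4,  t[16] = 5,  t[17] = 2,  t[18] = 0.
Since (t[17], t[18]) = (t[1], t[2]) = (2, 0) (two consecutive terms determine the rest), the sequence is periodic with period 16.
So t[2192] = t[1 + ((2192-1) mod 16)] = t[16] = 5.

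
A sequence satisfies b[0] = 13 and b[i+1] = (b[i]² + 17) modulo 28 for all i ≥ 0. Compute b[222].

We have b[0] = 13,  b[1] = 18,  b[2] = 5,  b[3] = 14,  b[4] = 17,  b[5] = 26,  b[6] = 21,  b[7] = 10,  b[8] = 5.
Since b[8] = b[2] = 5, the sequence is eventually periodic: after a pre-period of length 2 it cycles with period 6.
For i ≥ 2, b[i] depends only on (i - 2) mod 6. (222 - 2) mod 6 = 4, so b[222] = b[6] = 21.

21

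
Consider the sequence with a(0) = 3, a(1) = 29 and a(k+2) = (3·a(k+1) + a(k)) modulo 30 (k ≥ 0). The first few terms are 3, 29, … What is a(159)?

29

Listing terms: a(0) = 3,  a(1) = 29,  a(2) = 0,  a(3) = 29,  a(4) = 27,  a(5) = 20,  a(6) = 27,  a(7) = 11,  a(8) = 0,  a(9) = 11,  a(10) = 3,  a(11) = 20,  a(12) = 3,  a(13) = 29.
The sequence repeats with period 12.
(159 - 0) mod 12 = 3, so a(159) = a(3) = 29.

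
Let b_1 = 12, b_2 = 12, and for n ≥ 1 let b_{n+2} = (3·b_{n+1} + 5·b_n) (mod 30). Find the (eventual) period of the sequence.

4

Listing terms: b_1 = 12, b_2 = 12, b_3 = 6, b_4 = 18, b_5 = 24, b_6 = 12, b_7 = 6.
Since (b_6, b_7) = (b_2, b_3) = (12, 6) (two consecutive terms determine the rest), the sequence is eventually periodic: after a pre-period of length 1 it cycles with period 4.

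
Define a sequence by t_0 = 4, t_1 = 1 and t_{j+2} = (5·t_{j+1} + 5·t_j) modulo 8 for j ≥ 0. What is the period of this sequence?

12

Listing terms: t_0 = 4, t_1 = 1, t_2 = 1, t_3 = 2, t_4 = 7, t_5 = 5, t_6 = 4, t_7 = 5, t_8 = 5, t_9 = 2, t_{10} = 3, t_{11} = 1, t_{12} = 4, t_{13} = 1.
The sequence repeats with period 12.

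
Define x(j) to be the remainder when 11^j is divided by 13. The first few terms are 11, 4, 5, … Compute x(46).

Computing terms: x(1) = 11; x(2) = 4; x(3) = 5; x(4) = 3; x(5) = 7; x(6) = 12; x(7) = 2; x(8) = 9; x(9) = 8; x(10) = 10; x(11) = 6; x(12) = 1; x(13) = 11.
Since x(13) = x(1) = 11, the sequence is periodic with period 12.
(46 - 1) mod 12 = 9, so x(46) = x(10) = 10.

10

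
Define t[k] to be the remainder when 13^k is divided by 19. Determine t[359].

Listing terms: t[1] = 13; t[2] = 17; t[3] = 12; t[4] = 4; t[5] = 14; t[6] = 11; t[7] = 10; t[8] = 16; t[9] = 18; t[10] = 6; t[11] = 2; t[12] = 7; t[13] = 15; t[14] = 5; t[15] = 8; t[16] = 9; t[17] = 3; t[18] = 1; t[19] = 13.
The sequence repeats with period 18.
(359 - 1) mod 18 = 16, so t[359] = t[17] = 3.

3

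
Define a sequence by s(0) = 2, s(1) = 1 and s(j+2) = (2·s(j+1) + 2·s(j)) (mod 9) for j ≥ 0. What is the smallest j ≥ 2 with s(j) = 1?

s(0) = 2; s(1) = 1; s(2) = 6; s(3) = 5; s(4) = 4; s(5) = 0; s(6) = 8; s(7) = 7; s(8) = 3; s(9) = 2; s(10) = 1.
The sequence repeats with period 9.
The value 1 next appears (with j ≥ 2) at s(10).

10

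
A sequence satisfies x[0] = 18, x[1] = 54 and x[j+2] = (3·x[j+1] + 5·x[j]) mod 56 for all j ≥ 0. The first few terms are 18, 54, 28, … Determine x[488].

28

x[0] = 18; x[1] = 54; x[2] = 28; x[3] = 18; x[4] = 26; x[5] = 0; x[6] = 18; x[7] = 54.
The sequence repeats with period 6.
(488 - 0) mod 6 = 2, so x[488] = x[2] = 28.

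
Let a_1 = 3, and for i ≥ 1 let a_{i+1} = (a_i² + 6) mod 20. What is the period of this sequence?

3

We have a_1 = 3, a_2 = 15, a_3 = 11, a_4 = 7, a_5 = 15.
Since a_5 = a_2 = 15, the sequence is eventually periodic: after a pre-period of length 1 it cycles with period 3.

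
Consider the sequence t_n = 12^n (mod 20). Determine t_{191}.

t_0 = 1, t_1 = 12, t_2 = 4, t_3 = 8, t_4 = 16, t_5 = 12.
Since t_5 = t_1 = 12, the sequence is eventually periodic: after a pre-period of length 1 it cycles with period 4.
For n ≥ 1, t_n depends only on (n - 1) mod 4. (191 - 1) mod 4 = 2, so t_{191} = t_3 = 8.

8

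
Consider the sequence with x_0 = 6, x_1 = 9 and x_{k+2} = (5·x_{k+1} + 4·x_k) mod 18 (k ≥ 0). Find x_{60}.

3

Computing terms: x_0 = 6,  x_1 = 9,  x_2 = 15,  x_3 = 3,  x_4 = 3,  x_5 = 9,  x_6 = 3,  x_7 = 15,  x_8 = 15,  x_9 = 9,  x_{10} = 15.
Since (x_9, x_{10}) = (x_1, x_2) = (9, 15) (two consecutive terms determine the rest), the sequence is eventually periodic: after a pre-period of length 1 it cycles with period 8.
For k ≥ 1, x_k depends only on (k - 1) mod 8. (60 - 1) mod 8 = 3, so x_{60} = x_4 = 3.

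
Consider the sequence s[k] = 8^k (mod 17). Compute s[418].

Computing terms: s[1] = 8; s[2] = 13; s[3] = 2; s[4] = 16; s[5] = 9; s[6] = 4; s[7] = 15; s[8] = 1; s[9] = 8.
The sequence repeats with period 8.
So s[418] = s[1 + ((418-1) mod 8)] = s[2] = 13.

13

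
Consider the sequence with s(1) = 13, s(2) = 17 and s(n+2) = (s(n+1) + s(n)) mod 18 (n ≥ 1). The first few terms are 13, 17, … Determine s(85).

s(1) = 13,  s(2) = 17,  s(3) = 12,  s(4) = 11,  s(5) = 5,  s(6) = 16,  s(7) = 3,  s(8) = 1,  s(9) = 4,  s(10) = 5,  s(11) = 9,  s(12) = 14,  s(13) = 5,  s(14) = 1,  s(15) = 6,  s(16) = 7,  s(17) = 13,  s(18) = 2,  s(19) = 15,  s(20) = 17,  s(21) = 14,  s(22) = 13,  s(23) = 9,  s(24) = 4,  s(25) = 13,  s(26) = 17.
Since (s(25), s(26)) = (s(1), s(2)) = (13, 17) (two consecutive terms determine the rest), the sequence is periodic with period 24.
So s(85) = s(1 + ((85-1) mod 24)) = s(13) = 5.

5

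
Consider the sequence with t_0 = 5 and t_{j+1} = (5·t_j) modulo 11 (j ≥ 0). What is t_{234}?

1

t_0 = 5; t_1 = 3; t_2 = 4; t_3 = 9; t_4 = 1; t_5 = 5.
Since t_5 = t_0 = 5, the sequence is periodic with period 5.
So t_{234} = t_{0 + ((234-0) mod 5)} = t_4 = 1.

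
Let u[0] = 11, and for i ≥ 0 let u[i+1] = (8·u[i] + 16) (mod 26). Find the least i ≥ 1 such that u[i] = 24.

Listing terms: u[0] = 11,  u[1] = 0,  u[2] = 16,  u[3] = 14,  u[4] = 24,  u[5] = 0.
Since u[5] = u[1] = 0, the sequence is eventually periodic: after a pre-period of length 1 it cycles with period 4.
The value 24 first appears (with i ≥ 1) at u[4].

4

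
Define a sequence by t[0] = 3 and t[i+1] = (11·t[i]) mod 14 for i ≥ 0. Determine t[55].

Computing terms: t[0] = 3; t[1] = 5; t[2] = 13; t[3] = 3.
The sequence repeats with period 3.
So t[55] = t[0 + ((55-0) mod 3)] = t[1] = 5.

5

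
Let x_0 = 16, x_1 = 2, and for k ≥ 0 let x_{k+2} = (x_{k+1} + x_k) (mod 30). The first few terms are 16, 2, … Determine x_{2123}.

We have x_0 = 16, x_1 = 2, x_2 = 18, x_3 = 20, x_4 = 8, x_5 = 28, x_6 = 6, x_7 = 4, x_8 = 10, x_9 = 14, x_{10} = 24, x_{11} = 8, x_{12} = 2, x_{13} = 10, x_{14} = 12, x_{15} = 22, x_{16} = 4, x_{17} = 26, x_{18} = 0, x_{19} = 26, x_{20} = 26, x_{21} = 22, x_{22} = 18, x_{23} = 10, x_{24} = 28, x_{25} = 8, x_{26} = 6, x_{27} = 14, x_{28} = 20, x_{29} = 4, x_{30} = 24, x_{31} = 28, x_{32} = 22, x_{33} = 20, x_{34} = 12, x_{35} = 2, x_{36} = 14, x_{37} = 16, x_{38} = 0, x_{39} = 16, x_{40} = 16, x_{41} = 2.
Since (x_{40}, x_{41}) = (x_0, x_1) = (16, 2) (two consecutive terms determine the rest), the sequence is periodic with period 40.
So x_{2123} = x_{0 + ((2123-0) mod 40)} = x_3 = 20.

20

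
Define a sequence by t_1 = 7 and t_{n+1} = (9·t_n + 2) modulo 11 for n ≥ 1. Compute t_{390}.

t_1 = 7, t_2 = 10, t_3 = 4, t_4 = 5, t_5 = 3, t_6 = 7.
Since t_6 = t_1 = 7, the sequence is periodic with period 5.
So t_{390} = t_{1 + ((390-1) mod 5)} = t_5 = 3.

3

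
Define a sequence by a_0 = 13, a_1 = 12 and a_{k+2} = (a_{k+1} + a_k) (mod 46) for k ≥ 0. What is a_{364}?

Listing terms: a_0 = 13; a_1 = 12; a_2 = 25; a_3 = 37; a_4 = 16; a_5 = 7; a_6 = 23; a_7 = 30; a_8 = 7; a_9 = 37; a_{10} = 44; a_{11} = 35; a_{12} = 33; a_{13} = 22; a_{14} = 9; a_{15} = 31; a_{16} = 40; a_{17} = 25; a_{18} = 19; a_{19} = 44; a_{20} = 17; a_{21} = 15; a_{22} = 32; a_{23} = 1; a_{24} = 33; a_{25} = 34; a_{26} = 21; a_{27} = 9; a_{28} = 30; a_{29} = 39; a_{30} = 23; a_{31} = 16; a_{32} = 39; a_{33} = 9; a_{34} = 2; a_{35} = 11; a_{36} = 13; a_{37} = 24; a_{38} = 37; a_{39} = 15; a_{40} = 6; a_{41} = 21; a_{42} = 27; a_{43} = 2; a_{44} = 29; a_{45} = 31; a_{46} = 14; a_{47} = 45; a_{48} = 13; a_{49} = 12.
The sequence repeats with period 48.
So a_{364} = a_{0 + ((364-0) mod 48)} = a_{28} = 30.

30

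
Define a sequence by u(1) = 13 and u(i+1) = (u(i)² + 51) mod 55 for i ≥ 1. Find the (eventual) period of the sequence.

3

We have u(1) = 13,  u(2) = 0,  u(3) = 51,  u(4) = 12,  u(5) = 30,  u(6) = 16,  u(7) = 32,  u(8) = 30.
Since u(8) = u(5) = 30, the sequence is eventually periodic: after a pre-period of length 4 it cycles with period 3.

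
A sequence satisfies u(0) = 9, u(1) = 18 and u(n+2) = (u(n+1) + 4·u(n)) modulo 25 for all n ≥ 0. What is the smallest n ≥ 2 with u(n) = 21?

Computing terms: u(0) = 9,  u(1) = 18,  u(2) = 4,  u(3) = 1,  u(4) = 17,  u(5) = 21,  u(6) = 14,  u(7) = 23,  u(8) = 4,  u(9) = 21,  u(10) = 12,  u(11) = 21,  u(12) = 19,  u(13) = 3,  u(14) = 4,  u(15) = 16,  u(16) = 7,  u(17) = 21,  u(18) = 24,  u(19) = 8,  u(20) = 4,  u(21) = 11,  u(22) = 2,  u(23) = 21,  u(24) = 4,  u(25) = 13,  u(26) = 4,  u(27) = 6,  u(28) = 22,  u(29) = 21,  u(30) = 9,  u(31) = 18.
Since (u(30), u(31)) = (u(0), u(1)) = (9, 18) (two consecutive terms determine the rest), the sequence is periodic with period 30.
The value 21 first appears (with n ≥ 2) at u(5).

5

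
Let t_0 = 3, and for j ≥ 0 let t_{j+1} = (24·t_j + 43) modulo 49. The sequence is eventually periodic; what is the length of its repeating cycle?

We have t_0 = 3; t_1 = 17; t_2 = 10; t_3 = 38; t_4 = 24; t_5 = 31; t_6 = 3.
The sequence repeats with period 6.

6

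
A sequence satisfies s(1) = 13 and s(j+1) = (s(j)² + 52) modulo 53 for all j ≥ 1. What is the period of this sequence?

We have s(1) = 13; s(2) = 9; s(3) = 27; s(4) = 39; s(5) = 36; s(6) = 23; s(7) = 51; s(8) = 3; s(9) = 8; s(10) = 10; s(11) = 46; s(12) = 48; s(13) = 24; s(14) = 45; s(15) = 10.
Since s(15) = s(10) = 10, the sequence is eventually periodic: after a pre-period of length 9 it cycles with period 5.

5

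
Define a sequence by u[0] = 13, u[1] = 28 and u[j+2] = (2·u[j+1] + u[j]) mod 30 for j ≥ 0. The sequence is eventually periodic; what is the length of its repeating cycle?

Listing terms: u[0] = 13,  u[1] = 28,  u[2] = 9,  u[3] = 16,  u[4] = 11,  u[5] = 8,  u[6] = 27,  u[7] = 2,  u[8] = 1,  u[9] = 4,  u[10] = 9,  u[11] = 22,  u[12] = 23,  u[13] = 8,  u[14] = 9,  u[15] = 26,  u[16] = 1,  u[17] = 28,  u[18] = 27,  u[19] = 22,  u[20] = 11,  u[21] = 14,  u[22] = 9,  u[23] = 2,  u[24] = 13,  u[25] = 28.
Since (u[24], u[25]) = (u[0], u[1]) = (13, 28) (two consecutive terms determine the rest), the sequence is periodic with period 24.

24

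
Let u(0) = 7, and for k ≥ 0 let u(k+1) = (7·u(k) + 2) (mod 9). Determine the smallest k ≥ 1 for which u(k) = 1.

6

We have u(0) = 7,  u(1) = 6,  u(2) = 8,  u(3) = 4,  u(4) = 3,  u(5) = 5,  u(6) = 1,  u(7) = 0,  u(8) = 2,  u(9) = 7.
The sequence repeats with period 9.
The value 1 first appears (with k ≥ 1) at u(6).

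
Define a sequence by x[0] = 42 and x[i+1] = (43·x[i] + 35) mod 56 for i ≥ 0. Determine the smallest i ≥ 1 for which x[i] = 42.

4

Computing terms: x[0] = 42; x[1] = 49; x[2] = 14; x[3] = 21; x[4] = 42.
The sequence repeats with period 4.
The value 42 next appears (with i ≥ 1) at x[4].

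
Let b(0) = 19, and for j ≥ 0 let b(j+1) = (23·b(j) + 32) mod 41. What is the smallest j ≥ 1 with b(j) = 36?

Listing terms: b(0) = 19, b(1) = 18, b(2) = 36, b(3) = 40, b(4) = 9, b(5) = 34, b(6) = 35, b(7) = 17, b(8) = 13, b(9) = 3, b(10) = 19.
The sequence repeats with period 10.
The value 36 first appears (with j ≥ 1) at b(2).

2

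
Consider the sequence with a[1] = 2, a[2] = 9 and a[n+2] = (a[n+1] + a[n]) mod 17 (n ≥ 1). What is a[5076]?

Computing terms: a[1] = 2; a[2] = 9; a[3] = 11; a[4] = 3; a[5] = 14; a[6] = 0; a[7] = 14; a[8] = 14; a[9] = 11; a[10] = 8; a[11] = 2; a[12] = 10; a[13] = 12; a[14] = 5; a[15] = 0; a[16] = 5; a[17] = 5; a[18] = 10; a[19] = 15; a[20] = 8; a[21] = 6; a[22] = 14; a[23] = 3; a[24] = 0; a[25] = 3; a[26] = 3; a[27] = 6; a[28] = 9; a[29] = 15; a[30] = 7; a[31] = 5; a[32] = 12; a[33] = 0; a[34] = 12; a[35] = 12; a[36] = 7; a[37] = 2; a[38] = 9.
The sequence repeats with period 36.
(5076 - 1) mod 36 = 35, so a[5076] = a[36] = 7.

7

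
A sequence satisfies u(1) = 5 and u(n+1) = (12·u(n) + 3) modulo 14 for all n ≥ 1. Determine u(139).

5

Computing terms: u(1) = 5; u(2) = 7; u(3) = 3; u(4) = 11; u(5) = 9; u(6) = 13; u(7) = 5.
The sequence repeats with period 6.
(139 - 1) mod 6 = 0, so u(139) = u(1) = 5.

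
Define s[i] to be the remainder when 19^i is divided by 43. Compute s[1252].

23

Listing terms: s[1] = 19, s[2] = 17, s[3] = 22, s[4] = 31, s[5] = 30, s[6] = 11, s[7] = 37, s[8] = 15, s[9] = 27, s[10] = 40, s[11] = 29, s[12] = 35, s[13] = 20, s[14] = 36, s[15] = 39, s[16] = 10, s[17] = 18, s[18] = 41, s[19] = 5, s[20] = 9, s[21] = 42, s[22] = 24, s[23] = 26, s[24] = 21, s[25] = 12, s[26] = 13, s[27] = 32, s[28] = 6, s[29] = 28, s[30] = 16, s[31] = 3, s[32] = 14, s[33] = 8, s[34] = 23, s[35] = 7, s[36] = 4, s[37] = 33, s[38] = 25, s[39] = 2, s[40] = 38, s[41] = 34, s[42] = 1, s[43] = 19.
Since s[43] = s[1] = 19, the sequence is periodic with period 42.
So s[1252] = s[1 + ((1252-1) mod 42)] = s[34] = 23.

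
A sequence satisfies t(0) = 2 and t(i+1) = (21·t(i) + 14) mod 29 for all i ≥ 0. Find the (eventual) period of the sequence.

We have t(0) = 2; t(1) = 27; t(2) = 1; t(3) = 6; t(4) = 24; t(5) = 25; t(6) = 17; t(7) = 23; t(8) = 4; t(9) = 11; t(10) = 13; t(11) = 26; t(12) = 9; t(13) = 0; t(14) = 14; t(15) = 18; t(16) = 15; t(17) = 10; t(18) = 21; t(19) = 20; t(20) = 28; t(21) = 22; t(22) = 12; t(23) = 5; t(24) = 3; t(25) = 19; t(26) = 7; t(27) = 16; t(28) = 2.
The sequence repeats with period 28.

28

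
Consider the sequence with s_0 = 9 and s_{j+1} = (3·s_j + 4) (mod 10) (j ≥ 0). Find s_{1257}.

1

Computing terms: s_0 = 9; s_1 = 1; s_2 = 7; s_3 = 5; s_4 = 9.
Since s_4 = s_0 = 9, the sequence is periodic with period 4.
(1257 - 0) mod 4 = 1, so s_{1257} = s_1 = 1.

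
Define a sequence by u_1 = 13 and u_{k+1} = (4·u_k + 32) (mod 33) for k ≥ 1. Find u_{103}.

Listing terms: u_1 = 13; u_2 = 18; u_3 = 5; u_4 = 19; u_5 = 9; u_6 = 2; u_7 = 7; u_8 = 27; u_9 = 8; u_{10} = 31; u_{11} = 24; u_{12} = 29; u_{13} = 16; u_{14} = 30; u_{15} = 20; u_{16} = 13.
Since u_{16} = u_1 = 13, the sequence is periodic with period 15.
So u_{103} = u_{1 + ((103-1) mod 15)} = u_{13} = 16.

16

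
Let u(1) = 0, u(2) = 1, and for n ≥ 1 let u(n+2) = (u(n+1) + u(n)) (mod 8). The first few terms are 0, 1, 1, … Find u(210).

We have u(1) = 0,  u(2) = 1,  u(3) = 1,  u(4) = 2,  u(5) = 3,  u(6) = 5,  u(7) = 0,  u(8) = 5,  u(9) = 5,  u(10) = 2,  u(11) = 7,  u(12) = 1,  u(13) = 0,  u(14) = 1.
Since (u(13), u(14)) = (u(1), u(2)) = (0, 1) (two consecutive terms determine the rest), the sequence is periodic with period 12.
(210 - 1) mod 12 = 5, so u(210) = u(6) = 5.

5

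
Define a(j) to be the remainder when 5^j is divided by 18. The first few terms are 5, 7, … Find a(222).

1

Listing terms: a(1) = 5, a(2) = 7, a(3) = 17, a(4) = 13, a(5) = 11, a(6) = 1, a(7) = 5.
The sequence repeats with period 6.
So a(222) = a(1 + ((222-1) mod 6)) = a(6) = 1.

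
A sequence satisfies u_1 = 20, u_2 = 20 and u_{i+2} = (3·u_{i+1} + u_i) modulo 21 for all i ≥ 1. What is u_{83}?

17

u_1 = 20, u_2 = 20, u_3 = 17, u_4 = 8, u_5 = 20, u_6 = 5, u_7 = 14, u_8 = 5, u_9 = 8, u_{10} = 8, u_{11} = 11, u_{12} = 20, u_{13} = 8, u_{14} = 2, u_{15} = 14, u_{16} = 2, u_{17} = 20, u_{18} = 20.
The sequence repeats with period 16.
(83 - 1) mod 16 = 2, so u_{83} = u_3 = 17.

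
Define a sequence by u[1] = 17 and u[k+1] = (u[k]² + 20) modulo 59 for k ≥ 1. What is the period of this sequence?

4

Computing terms: u[1] = 17, u[2] = 14, u[3] = 39, u[4] = 7, u[5] = 10, u[6] = 2, u[7] = 24, u[8] = 6, u[9] = 56, u[10] = 29, u[11] = 35, u[12] = 6.
Since u[12] = u[8] = 6, the sequence is eventually periodic: after a pre-period of length 7 it cycles with period 4.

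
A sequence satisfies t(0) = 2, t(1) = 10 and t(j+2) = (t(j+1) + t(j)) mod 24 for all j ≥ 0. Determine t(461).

t(0) = 2,  t(1) = 10,  t(2) = 12,  t(3) = 22,  t(4) = 10,  t(5) = 8,  t(6) = 18,  t(7) = 2,  t(8) = 20,  t(9) = 22,  t(10) = 18,  t(11) = 16,  t(12) = 10,  t(13) = 2,  t(14) = 12,  t(15) = 14,  t(16) = 2,  t(17) = 16,  t(18) = 18,  t(19) = 10,  t(20) = 4,  t(21) = 14,  t(22) = 18,  t(23) = 8,  t(24) = 2,  t(25) = 10.
Since (t(24), t(25)) = (t(0), t(1)) = (2, 10) (two consecutive terms determine the rest), the sequence is periodic with period 24.
So t(461) = t(0 + ((461-0) mod 24)) = t(5) = 8.

8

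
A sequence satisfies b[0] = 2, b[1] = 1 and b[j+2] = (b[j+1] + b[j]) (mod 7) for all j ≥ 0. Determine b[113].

We have b[0] = 2,  b[1] = 1,  b[2] = 3,  b[3] = 4,  b[4] = 0,  b[5] = 4,  b[6] = 4,  b[7] = 1,  b[8] = 5,  b[9] = 6,  b[10] = 4,  b[11] = 3,  b[12] = 0,  b[13] = 3,  b[14] = 3,  b[15] = 6,  b[16] = 2,  b[17] = 1.
The sequence repeats with period 16.
(113 - 0) mod 16 = 1, so b[113] = b[1] = 1.

1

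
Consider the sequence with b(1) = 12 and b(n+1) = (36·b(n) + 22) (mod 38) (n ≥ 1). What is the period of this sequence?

b(1) = 12, b(2) = 36, b(3) = 26, b(4) = 8, b(5) = 6, b(6) = 10, b(7) = 2, b(8) = 18, b(9) = 24, b(10) = 12.
The sequence repeats with period 9.

9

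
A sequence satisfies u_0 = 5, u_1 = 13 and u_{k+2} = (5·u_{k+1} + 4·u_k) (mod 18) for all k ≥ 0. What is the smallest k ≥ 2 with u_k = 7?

4

Listing terms: u_0 = 5, u_1 = 13, u_2 = 13, u_3 = 9, u_4 = 7, u_5 = 17, u_6 = 5, u_7 = 3, u_8 = 17, u_9 = 7, u_{10} = 13, u_{11} = 3, u_{12} = 13, u_{13} = 5, u_{14} = 5, u_{15} = 9, u_{16} = 11, u_{17} = 1, u_{18} = 13, u_{19} = 15, u_{20} = 1, u_{21} = 11, u_{22} = 5, u_{23} = 15, u_{24} = 5, u_{25} = 13.
Since (u_{24}, u_{25}) = (u_0, u_1) = (5, 13) (two consecutive terms determine the rest), the sequence is periodic with period 24.
The value 7 first appears (with k ≥ 2) at u_4.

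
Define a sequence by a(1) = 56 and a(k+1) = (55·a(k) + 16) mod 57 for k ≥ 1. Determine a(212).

We have a(1) = 56,  a(2) = 18,  a(3) = 37,  a(4) = 56.
The sequence repeats with period 3.
(212 - 1) mod 3 = 1, so a(212) = a(2) = 18.

18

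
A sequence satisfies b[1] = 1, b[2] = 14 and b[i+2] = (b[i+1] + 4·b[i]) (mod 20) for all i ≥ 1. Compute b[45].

18

b[1] = 1; b[2] = 14; b[3] = 18; b[4] = 14; b[5] = 6; b[6] = 2; b[7] = 6; b[8] = 14; b[9] = 18.
Since (b[8], b[9]) = (b[2], b[3]) = (14, 18) (two consecutive terms determine the rest), the sequence is eventually periodic: after a pre-period of length 1 it cycles with period 6.
For i ≥ 2, b[i] depends only on (i - 2) mod 6. (45 - 2) mod 6 = 1, so b[45] = b[3] = 18.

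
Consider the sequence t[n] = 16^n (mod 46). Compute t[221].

Computing terms: t[0] = 1,  t[1] = 16,  t[2] = 26,  t[3] = 2,  t[4] = 32,  t[5] = 6,  t[6] = 4,  t[7] = 18,  t[8] = 12,  t[9] = 8,  t[10] = 36,  t[11] = 24,  t[12] = 16.
Since t[12] = t[1] = 16, the sequence is eventually periodic: after a pre-period of length 1 it cycles with period 11.
For n ≥ 1, t[n] depends only on (n - 1) mod 11. (221 - 1) mod 11 = 0, so t[221] = t[1] = 16.

16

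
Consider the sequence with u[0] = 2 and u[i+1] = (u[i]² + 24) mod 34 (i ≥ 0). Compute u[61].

16

Computing terms: u[0] = 2, u[1] = 28, u[2] = 26, u[3] = 20, u[4] = 16, u[5] = 8, u[6] = 20.
Since u[6] = u[3] = 20, the sequence is eventually periodic: after a pre-period of length 3 it cycles with period 3.
For i ≥ 3, u[i] depends only on (i - 3) mod 3. (61 - 3) mod 3 = 1, so u[61] = u[4] = 16.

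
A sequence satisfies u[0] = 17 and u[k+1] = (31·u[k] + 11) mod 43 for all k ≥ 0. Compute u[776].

21

We have u[0] = 17,  u[1] = 22,  u[2] = 5,  u[3] = 37,  u[4] = 40,  u[5] = 4,  u[6] = 6,  u[7] = 25,  u[8] = 12,  u[9] = 39,  u[10] = 16,  u[11] = 34,  u[12] = 33,  u[13] = 2,  u[14] = 30,  u[15] = 38,  u[16] = 28,  u[17] = 19,  u[18] = 41,  u[19] = 35,  u[20] = 21,  u[21] = 17.
Since u[21] = u[0] = 17, the sequence is periodic with period 21.
So u[776] = u[0 + ((776-0) mod 21)] = u[20] = 21.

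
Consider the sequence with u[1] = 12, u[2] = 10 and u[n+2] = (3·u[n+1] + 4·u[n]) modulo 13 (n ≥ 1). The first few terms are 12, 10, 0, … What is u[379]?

12

u[1] = 12,  u[2] = 10,  u[3] = 0,  u[4] = 1,  u[5] = 3,  u[6] = 0,  u[7] = 12,  u[8] = 10.
The sequence repeats with period 6.
So u[379] = u[1 + ((379-1) mod 6)] = u[1] = 12.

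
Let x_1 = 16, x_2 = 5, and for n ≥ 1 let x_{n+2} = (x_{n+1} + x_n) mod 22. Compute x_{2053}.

10

x_1 = 16, x_2 = 5, x_3 = 21, x_4 = 4, x_5 = 3, x_6 = 7, x_7 = 10, x_8 = 17, x_9 = 5, x_{10} = 0, x_{11} = 5, x_{12} = 5, x_{13} = 10, x_{14} = 15, x_{15} = 3, x_{16} = 18, x_{17} = 21, x_{18} = 17, x_{19} = 16, x_{20} = 11, x_{21} = 5, x_{22} = 16, x_{23} = 21, x_{24} = 15, x_{25} = 14, x_{26} = 7, x_{27} = 21, x_{28} = 6, x_{29} = 5, x_{30} = 11, x_{31} = 16, x_{32} = 5.
The sequence repeats with period 30.
So x_{2053} = x_{1 + ((2053-1) mod 30)} = x_{13} = 10.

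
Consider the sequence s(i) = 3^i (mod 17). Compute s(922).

8

Computing terms: s(0) = 1; s(1) = 3; s(2) = 9; s(3) = 10; s(4) = 13; s(5) = 5; s(6) = 15; s(7) = 11; s(8) = 16; s(9) = 14; s(10) = 8; s(11) = 7; s(12) = 4; s(13) = 12; s(14) = 2; s(15) = 6; s(16) = 1.
The sequence repeats with period 16.
(922 - 0) mod 16 = 10, so s(922) = s(10) = 8.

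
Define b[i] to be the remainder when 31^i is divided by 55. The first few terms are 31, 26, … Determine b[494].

We have b[1] = 31; b[2] = 26; b[3] = 36; b[4] = 16; b[5] = 1; b[6] = 31.
The sequence repeats with period 5.
So b[494] = b[1 + ((494-1) mod 5)] = b[4] = 16.

16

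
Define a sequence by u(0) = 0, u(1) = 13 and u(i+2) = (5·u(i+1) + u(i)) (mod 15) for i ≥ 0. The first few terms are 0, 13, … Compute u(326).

10

We have u(0) = 0; u(1) = 13; u(2) = 5; u(3) = 8; u(4) = 0; u(5) = 8; u(6) = 10; u(7) = 13; u(8) = 0; u(9) = 13.
Since (u(8), u(9)) = (u(0), u(1)) = (0, 13) (two consecutive terms determine the rest), the sequence is periodic with period 8.
So u(326) = u(0 + ((326-0) mod 8)) = u(6) = 10.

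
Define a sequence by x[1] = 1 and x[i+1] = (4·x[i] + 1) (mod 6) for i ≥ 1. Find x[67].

x[1] = 1; x[2] = 5; x[3] = 3; x[4] = 1.
The sequence repeats with period 3.
So x[67] = x[1 + ((67-1) mod 3)] = x[1] = 1.

1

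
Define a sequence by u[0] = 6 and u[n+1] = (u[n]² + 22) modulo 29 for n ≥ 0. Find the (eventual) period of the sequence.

We have u[0] = 6; u[1] = 0; u[2] = 22; u[3] = 13; u[4] = 17; u[5] = 21; u[6] = 28; u[7] = 23; u[8] = 0.
Since u[8] = u[1] = 0, the sequence is eventually periodic: after a pre-period of length 1 it cycles with period 7.

7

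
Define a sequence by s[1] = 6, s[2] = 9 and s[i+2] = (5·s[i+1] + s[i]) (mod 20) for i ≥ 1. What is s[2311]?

6

Listing terms: s[1] = 6; s[2] = 9; s[3] = 11; s[4] = 4; s[5] = 11; s[6] = 19; s[7] = 6; s[8] = 9.
Since (s[7], s[8]) = (s[1], s[2]) = (6, 9) (two consecutive terms determine the rest), the sequence is periodic with period 6.
So s[2311] = s[1 + ((2311-1) mod 6)] = s[1] = 6.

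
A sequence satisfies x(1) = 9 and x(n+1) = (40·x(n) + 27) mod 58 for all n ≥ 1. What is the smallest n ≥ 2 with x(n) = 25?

Computing terms: x(1) = 9,  x(2) = 39,  x(3) = 21,  x(4) = 55,  x(5) = 23,  x(6) = 19,  x(7) = 33,  x(8) = 13,  x(9) = 25,  x(10) = 41,  x(11) = 43,  x(12) = 7,  x(13) = 17,  x(14) = 11,  x(15) = 3,  x(16) = 31,  x(17) = 49,  x(18) = 15,  x(19) = 47,  x(20) = 51,  x(21) = 37,  x(22) = 57,  x(23) = 45,  x(24) = 29,  x(25) = 27,  x(26) = 5,  x(27) = 53,  x(28) = 1,  x(29) = 9.
Since x(29) = x(1) = 9, the sequence is periodic with period 28.
The value 25 first appears (with n ≥ 2) at x(9).

9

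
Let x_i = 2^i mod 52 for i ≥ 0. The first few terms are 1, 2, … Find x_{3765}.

44

We have x_0 = 1; x_1 = 2; x_2 = 4; x_3 = 8; x_4 = 16; x_5 = 32; x_6 = 12; x_7 = 24; x_8 = 48; x_9 = 44; x_{10} = 36; x_{11} = 20; x_{12} = 40; x_{13} = 28; x_{14} = 4.
Since x_{14} = x_2 = 4, the sequence is eventually periodic: after a pre-period of length 2 it cycles with period 12.
For i ≥ 2, x_i depends only on (i - 2) mod 12. (3765 - 2) mod 12 = 7, so x_{3765} = x_9 = 44.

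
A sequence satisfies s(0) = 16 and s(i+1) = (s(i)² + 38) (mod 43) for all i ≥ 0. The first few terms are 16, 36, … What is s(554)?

36

We have s(0) = 16,  s(1) = 36,  s(2) = 1,  s(3) = 39,  s(4) = 11,  s(5) = 30,  s(6) = 35,  s(7) = 16.
The sequence repeats with period 7.
(554 - 0) mod 7 = 1, so s(554) = s(1) = 36.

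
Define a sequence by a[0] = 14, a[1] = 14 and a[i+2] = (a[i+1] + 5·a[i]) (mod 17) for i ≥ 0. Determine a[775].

We have a[0] = 14, a[1] = 14, a[2] = 16, a[3] = 1, a[4] = 13, a[5] = 1, a[6] = 15, a[7] = 3, a[8] = 10, a[9] = 8, a[10] = 7, a[11] = 13, a[12] = 14, a[13] = 11, a[14] = 13, a[15] = 0, a[16] = 14, a[17] = 14.
Since (a[16], a[17]) = (a[0], a[1]) = (14, 14) (two consecutive terms determine the rest), the sequence is periodic with period 16.
So a[775] = a[0 + ((775-0) mod 16)] = a[7] = 3.

3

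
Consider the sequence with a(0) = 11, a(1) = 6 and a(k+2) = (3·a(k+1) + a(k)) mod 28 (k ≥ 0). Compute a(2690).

a(0) = 11,  a(1) = 6,  a(2) = 1,  a(3) = 9,  a(4) = 0,  a(5) = 9,  a(6) = 27,  a(7) = 6,  a(8) = 17,  a(9) = 1,  a(10) = 20,  a(11) = 5,  a(12) = 7,  a(13) = 26,  a(14) = 1,  a(15) = 1,  a(16) = 4,  a(17) = 13,  a(18) = 15,  a(19) = 2,  a(20) = 21,  a(21) = 9,  a(22) = 20,  a(23) = 13,  a(24) = 3,  a(25) = 22,  a(26) = 13,  a(27) = 5,  a(28) = 0,  a(29) = 5,  a(30) = 15,  a(31) = 22,  a(32) = 25,  a(33) = 13,  a(34) = 8,  a(35) = 9,  a(36) = 7,  a(37) = 2,  a(38) = 13,  a(39) = 13,  a(40) = 24,  a(41) = 1,  a(42) = 27,  a(43) = 26,  a(44) = 21,  a(45) = 5,  a(46) = 8,  a(47) = 1,  a(48) = 11,  a(49) = 6.
Since (a(48), a(49)) = (a(0), a(1)) = (11, 6) (two consecutive terms determine the rest), the sequence is periodic with period 48.
So a(2690) = a(0 + ((2690-0) mod 48)) = a(2) = 1.

1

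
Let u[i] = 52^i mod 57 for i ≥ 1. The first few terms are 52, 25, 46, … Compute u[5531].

10

Listing terms: u[1] = 52; u[2] = 25; u[3] = 46; u[4] = 55; u[5] = 10; u[6] = 7; u[7] = 22; u[8] = 4; u[9] = 37; u[10] = 43; u[11] = 13; u[12] = 49; u[13] = 40; u[14] = 28; u[15] = 31; u[16] = 16; u[17] = 34; u[18] = 1; u[19] = 52.
Since u[19] = u[1] = 52, the sequence is periodic with period 18.
So u[5531] = u[1 + ((5531-1) mod 18)] = u[5] = 10.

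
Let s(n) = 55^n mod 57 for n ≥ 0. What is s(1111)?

s(0) = 1; s(1) = 55; s(2) = 4; s(3) = 49; s(4) = 16; s(5) = 25; s(6) = 7; s(7) = 43; s(8) = 28; s(9) = 1.
Since s(9) = s(0) = 1, the sequence is periodic with period 9.
So s(1111) = s(0 + ((1111-0) mod 9)) = s(4) = 16.

16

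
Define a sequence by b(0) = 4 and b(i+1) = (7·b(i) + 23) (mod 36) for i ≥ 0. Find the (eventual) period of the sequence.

Computing terms: b(0) = 4; b(1) = 15; b(2) = 20; b(3) = 19; b(4) = 12; b(5) = 35; b(6) = 16; b(7) = 27; b(8) = 32; b(9) = 31; b(10) = 24; b(11) = 11; b(12) = 28; b(13) = 3; b(14) = 8; b(15) = 7; b(16) = 0; b(17) = 23; b(18) = 4.
The sequence repeats with period 18.

18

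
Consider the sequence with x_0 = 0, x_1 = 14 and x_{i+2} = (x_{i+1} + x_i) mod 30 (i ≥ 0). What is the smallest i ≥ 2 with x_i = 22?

We have x_0 = 0; x_1 = 14; x_2 = 14; x_3 = 28; x_4 = 12; x_5 = 10; x_6 = 22; x_7 = 2; x_8 = 24; x_9 = 26; x_{10} = 20; x_{11} = 16; x_{12} = 6; x_{13} = 22; x_{14} = 28; x_{15} = 20; x_{16} = 18; x_{17} = 8; x_{18} = 26; x_{19} = 4; x_{20} = 0; x_{21} = 4; x_{22} = 4; x_{23} = 8; x_{24} = 12; x_{25} = 20; x_{26} = 2; x_{27} = 22; x_{28} = 24; x_{29} = 16; x_{30} = 10; x_{31} = 26; x_{32} = 6; x_{33} = 2; x_{34} = 8; x_{35} = 10; x_{36} = 18; x_{37} = 28; x_{38} = 16; x_{39} = 14; x_{40} = 0; x_{41} = 14.
The sequence repeats with period 40.
The value 22 first appears (with i ≥ 2) at x_6.

6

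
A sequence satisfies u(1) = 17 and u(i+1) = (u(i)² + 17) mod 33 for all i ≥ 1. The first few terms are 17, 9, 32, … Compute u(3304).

18

Computing terms: u(1) = 17,  u(2) = 9,  u(3) = 32,  u(4) = 18,  u(5) = 11,  u(6) = 6,  u(7) = 20,  u(8) = 21,  u(9) = 29,  u(10) = 0,  u(11) = 17.
The sequence repeats with period 10.
(3304 - 1) mod 10 = 3, so u(3304) = u(4) = 18.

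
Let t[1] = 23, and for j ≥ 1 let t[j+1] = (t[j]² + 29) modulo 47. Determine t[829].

Listing terms: t[1] = 23; t[2] = 41; t[3] = 18; t[4] = 24; t[5] = 41.
Since t[5] = t[2] = 41, the sequence is eventually periodic: after a pre-period of length 1 it cycles with period 3.
For j ≥ 2, t[j] depends only on (j - 2) mod 3. (829 - 2) mod 3 = 2, so t[829] = t[4] = 24.

24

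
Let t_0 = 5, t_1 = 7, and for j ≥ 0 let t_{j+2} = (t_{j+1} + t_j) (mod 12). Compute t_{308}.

4

Computing terms: t_0 = 5,  t_1 = 7,  t_2 = 0,  t_3 = 7,  t_4 = 7,  t_5 = 2,  t_6 = 9,  t_7 = 11,  t_8 = 8,  t_9 = 7,  t_{10} = 3,  t_{11} = 10,  t_{12} = 1,  t_{13} = 11,  t_{14} = 0,  t_{15} = 11,  t_{16} = 11,  t_{17} = 10,  t_{18} = 9,  t_{19} = 7,  t_{20} = 4,  t_{21} = 11,  t_{22} = 3,  t_{23} = 2,  t_{24} = 5,  t_{25} = 7.
Since (t_{24}, t_{25}) = (t_0, t_1) = (5, 7) (two consecutive terms determine the rest), the sequence is periodic with period 24.
(308 - 0) mod 24 = 20, so t_{308} = t_{20} = 4.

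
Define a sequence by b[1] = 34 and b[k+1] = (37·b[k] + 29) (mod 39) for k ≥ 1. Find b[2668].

10

Listing terms: b[1] = 34; b[2] = 0; b[3] = 29; b[4] = 10; b[5] = 9; b[6] = 11; b[7] = 7; b[8] = 15; b[9] = 38; b[10] = 31; b[11] = 6; b[12] = 17; b[13] = 34.
Since b[13] = b[1] = 34, the sequence is periodic with period 12.
So b[2668] = b[1 + ((2668-1) mod 12)] = b[4] = 10.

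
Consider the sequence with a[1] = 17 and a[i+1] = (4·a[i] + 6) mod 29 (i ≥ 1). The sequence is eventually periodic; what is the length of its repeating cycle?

14

Listing terms: a[1] = 17,  a[2] = 16,  a[3] = 12,  a[4] = 25,  a[5] = 19,  a[6] = 24,  a[7] = 15,  a[8] = 8,  a[9] = 9,  a[10] = 13,  a[11] = 0,  a[12] = 6,  a[13] = 1,  a[14] = 10,  a[15] = 17.
The sequence repeats with period 14.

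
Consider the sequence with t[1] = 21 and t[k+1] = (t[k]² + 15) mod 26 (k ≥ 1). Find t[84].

t[1] = 21; t[2] = 14; t[3] = 3; t[4] = 24; t[5] = 19; t[6] = 12; t[7] = 3.
Since t[7] = t[3] = 3, the sequence is eventually periodic: after a pre-period of length 2 it cycles with period 4.
For k ≥ 3, t[k] depends only on (k - 3) mod 4. (84 - 3) mod 4 = 1, so t[84] = t[4] = 24.

24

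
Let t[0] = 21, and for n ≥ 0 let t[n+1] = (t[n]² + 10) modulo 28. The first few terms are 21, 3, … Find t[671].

19

t[0] = 21, t[1] = 3, t[2] = 19, t[3] = 7, t[4] = 3.
Since t[4] = t[1] = 3, the sequence is eventually periodic: after a pre-period of length 1 it cycles with period 3.
For n ≥ 1, t[n] depends only on (n - 1) mod 3. (671 - 1) mod 3 = 1, so t[671] = t[2] = 19.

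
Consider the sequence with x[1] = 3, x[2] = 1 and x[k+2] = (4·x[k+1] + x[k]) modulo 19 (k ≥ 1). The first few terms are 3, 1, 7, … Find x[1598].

Listing terms: x[1] = 3; x[2] = 1; x[3] = 7; x[4] = 10; x[5] = 9; x[6] = 8; x[7] = 3; x[8] = 1.
Since (x[7], x[8]) = (x[1], x[2]) = (3, 1) (two consecutive terms determine the rest), the sequence is periodic with period 6.
(1598 - 1) mod 6 = 1, so x[1598] = x[2] = 1.

1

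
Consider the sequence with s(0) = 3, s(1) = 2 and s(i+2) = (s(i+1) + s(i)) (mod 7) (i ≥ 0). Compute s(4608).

We have s(0) = 3,  s(1) = 2,  s(2) = 5,  s(3) = 0,  s(4) = 5,  s(5) = 5,  s(6) = 3,  s(7) = 1,  s(8) = 4,  s(9) = 5,  s(10) = 2,  s(11) = 0,  s(12) = 2,  s(13) = 2,  s(14) = 4,  s(15) = 6,  s(16) = 3,  s(17) = 2.
The sequence repeats with period 16.
So s(4608) = s(0 + ((4608-0) mod 16)) = s(0) = 3.

3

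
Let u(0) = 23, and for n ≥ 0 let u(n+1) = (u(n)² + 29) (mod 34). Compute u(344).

We have u(0) = 23, u(1) = 14, u(2) = 21, u(3) = 28, u(4) = 31, u(5) = 4, u(6) = 11, u(7) = 14.
Since u(7) = u(1) = 14, the sequence is eventually periodic: after a pre-period of length 1 it cycles with period 6.
For n ≥ 1, u(n) depends only on (n - 1) mod 6. (344 - 1) mod 6 = 1, so u(344) = u(2) = 21.

21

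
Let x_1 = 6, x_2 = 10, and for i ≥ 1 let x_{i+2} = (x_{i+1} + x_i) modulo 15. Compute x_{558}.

x_1 = 6; x_2 = 10; x_3 = 1; x_4 = 11; x_5 = 12; x_6 = 8; x_7 = 5; x_8 = 13; x_9 = 3; x_{10} = 1; x_{11} = 4; x_{12} = 5; x_{13} = 9; x_{14} = 14; x_{15} = 8; x_{16} = 7; x_{17} = 0; x_{18} = 7; x_{19} = 7; x_{20} = 14; x_{21} = 6; x_{22} = 5; x_{23} = 11; x_{24} = 1; x_{25} = 12; x_{26} = 13; x_{27} = 10; x_{28} = 8; x_{29} = 3; x_{30} = 11; x_{31} = 14; x_{32} = 10; x_{33} = 9; x_{34} = 4; x_{35} = 13; x_{36} = 2; x_{37} = 0; x_{38} = 2; x_{39} = 2; x_{40} = 4; x_{41} = 6; x_{42} = 10.
The sequence repeats with period 40.
(558 - 1) mod 40 = 37, so x_{558} = x_{38} = 2.

2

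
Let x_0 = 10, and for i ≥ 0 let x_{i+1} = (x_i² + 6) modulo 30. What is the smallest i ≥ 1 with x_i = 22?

We have x_0 = 10; x_1 = 16; x_2 = 22; x_3 = 10.
The sequence repeats with period 3.
The value 22 first appears (with i ≥ 1) at x_2.

2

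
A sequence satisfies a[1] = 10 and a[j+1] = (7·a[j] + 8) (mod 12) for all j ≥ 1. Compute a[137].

6

a[1] = 10,  a[2] = 6,  a[3] = 2,  a[4] = 10.
The sequence repeats with period 3.
So a[137] = a[1 + ((137-1) mod 3)] = a[2] = 6.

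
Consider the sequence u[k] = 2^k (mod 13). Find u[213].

Computing terms: u[0] = 1, u[1] = 2, u[2] = 4, u[3] = 8, u[4] = 3, u[5] = 6, u[6] = 12, u[7] = 11, u[8] = 9, u[9] = 5, u[10] = 10, u[11] = 7, u[12] = 1.
The sequence repeats with period 12.
(213 - 0) mod 12 = 9, so u[213] = u[9] = 5.

5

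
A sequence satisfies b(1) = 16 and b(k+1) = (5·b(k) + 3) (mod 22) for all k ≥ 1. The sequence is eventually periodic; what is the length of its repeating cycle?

10

We have b(1) = 16, b(2) = 17, b(3) = 0, b(4) = 3, b(5) = 18, b(6) = 5, b(7) = 6, b(8) = 11, b(9) = 14, b(10) = 7, b(11) = 16.
Since b(11) = b(1) = 16, the sequence is periodic with period 10.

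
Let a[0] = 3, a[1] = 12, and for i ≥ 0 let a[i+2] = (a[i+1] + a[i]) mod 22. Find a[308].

5

Computing terms: a[0] = 3, a[1] = 12, a[2] = 15, a[3] = 5, a[4] = 20, a[5] = 3, a[6] = 1, a[7] = 4, a[8] = 5, a[9] = 9, a[10] = 14, a[11] = 1, a[12] = 15, a[13] = 16, a[14] = 9, a[15] = 3, a[16] = 12.
The sequence repeats with period 15.
So a[308] = a[0 + ((308-0) mod 15)] = a[8] = 5.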